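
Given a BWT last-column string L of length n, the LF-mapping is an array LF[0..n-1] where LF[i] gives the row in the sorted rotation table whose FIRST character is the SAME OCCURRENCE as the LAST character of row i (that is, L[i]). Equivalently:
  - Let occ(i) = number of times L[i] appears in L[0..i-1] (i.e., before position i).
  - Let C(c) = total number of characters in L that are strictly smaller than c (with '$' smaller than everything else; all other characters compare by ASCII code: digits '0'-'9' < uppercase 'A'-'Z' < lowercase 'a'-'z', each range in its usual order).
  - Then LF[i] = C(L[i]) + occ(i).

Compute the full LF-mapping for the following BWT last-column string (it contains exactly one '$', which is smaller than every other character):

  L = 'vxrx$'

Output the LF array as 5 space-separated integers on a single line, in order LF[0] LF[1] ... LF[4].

Answer: 2 3 1 4 0

Derivation:
Char counts: '$':1, 'r':1, 'v':1, 'x':2
C (first-col start): C('$')=0, C('r')=1, C('v')=2, C('x')=3
L[0]='v': occ=0, LF[0]=C('v')+0=2+0=2
L[1]='x': occ=0, LF[1]=C('x')+0=3+0=3
L[2]='r': occ=0, LF[2]=C('r')+0=1+0=1
L[3]='x': occ=1, LF[3]=C('x')+1=3+1=4
L[4]='$': occ=0, LF[4]=C('$')+0=0+0=0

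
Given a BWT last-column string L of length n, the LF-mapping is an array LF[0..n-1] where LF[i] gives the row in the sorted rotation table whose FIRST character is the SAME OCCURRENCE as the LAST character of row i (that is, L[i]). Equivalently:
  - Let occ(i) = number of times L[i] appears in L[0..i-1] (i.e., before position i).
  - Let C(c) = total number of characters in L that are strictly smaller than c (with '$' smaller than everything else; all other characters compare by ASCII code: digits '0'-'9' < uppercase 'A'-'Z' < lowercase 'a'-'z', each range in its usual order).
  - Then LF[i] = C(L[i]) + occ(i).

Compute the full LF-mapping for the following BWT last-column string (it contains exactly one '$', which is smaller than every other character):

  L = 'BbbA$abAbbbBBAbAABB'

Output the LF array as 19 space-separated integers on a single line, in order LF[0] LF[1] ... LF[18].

Answer: 6 12 13 1 0 11 14 2 15 16 17 7 8 3 18 4 5 9 10

Derivation:
Char counts: '$':1, 'A':5, 'B':5, 'a':1, 'b':7
C (first-col start): C('$')=0, C('A')=1, C('B')=6, C('a')=11, C('b')=12
L[0]='B': occ=0, LF[0]=C('B')+0=6+0=6
L[1]='b': occ=0, LF[1]=C('b')+0=12+0=12
L[2]='b': occ=1, LF[2]=C('b')+1=12+1=13
L[3]='A': occ=0, LF[3]=C('A')+0=1+0=1
L[4]='$': occ=0, LF[4]=C('$')+0=0+0=0
L[5]='a': occ=0, LF[5]=C('a')+0=11+0=11
L[6]='b': occ=2, LF[6]=C('b')+2=12+2=14
L[7]='A': occ=1, LF[7]=C('A')+1=1+1=2
L[8]='b': occ=3, LF[8]=C('b')+3=12+3=15
L[9]='b': occ=4, LF[9]=C('b')+4=12+4=16
L[10]='b': occ=5, LF[10]=C('b')+5=12+5=17
L[11]='B': occ=1, LF[11]=C('B')+1=6+1=7
L[12]='B': occ=2, LF[12]=C('B')+2=6+2=8
L[13]='A': occ=2, LF[13]=C('A')+2=1+2=3
L[14]='b': occ=6, LF[14]=C('b')+6=12+6=18
L[15]='A': occ=3, LF[15]=C('A')+3=1+3=4
L[16]='A': occ=4, LF[16]=C('A')+4=1+4=5
L[17]='B': occ=3, LF[17]=C('B')+3=6+3=9
L[18]='B': occ=4, LF[18]=C('B')+4=6+4=10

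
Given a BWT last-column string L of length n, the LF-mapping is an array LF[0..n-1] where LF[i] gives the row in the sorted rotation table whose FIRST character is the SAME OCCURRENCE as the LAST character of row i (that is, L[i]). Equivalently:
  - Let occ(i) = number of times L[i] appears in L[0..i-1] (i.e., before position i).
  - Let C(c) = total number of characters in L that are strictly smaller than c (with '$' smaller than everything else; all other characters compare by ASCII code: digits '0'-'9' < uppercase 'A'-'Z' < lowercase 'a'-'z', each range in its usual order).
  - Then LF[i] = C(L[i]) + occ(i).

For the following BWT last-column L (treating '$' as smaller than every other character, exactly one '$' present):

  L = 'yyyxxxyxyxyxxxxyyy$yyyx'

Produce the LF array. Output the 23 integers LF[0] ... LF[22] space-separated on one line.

Char counts: '$':1, 'x':10, 'y':12
C (first-col start): C('$')=0, C('x')=1, C('y')=11
L[0]='y': occ=0, LF[0]=C('y')+0=11+0=11
L[1]='y': occ=1, LF[1]=C('y')+1=11+1=12
L[2]='y': occ=2, LF[2]=C('y')+2=11+2=13
L[3]='x': occ=0, LF[3]=C('x')+0=1+0=1
L[4]='x': occ=1, LF[4]=C('x')+1=1+1=2
L[5]='x': occ=2, LF[5]=C('x')+2=1+2=3
L[6]='y': occ=3, LF[6]=C('y')+3=11+3=14
L[7]='x': occ=3, LF[7]=C('x')+3=1+3=4
L[8]='y': occ=4, LF[8]=C('y')+4=11+4=15
L[9]='x': occ=4, LF[9]=C('x')+4=1+4=5
L[10]='y': occ=5, LF[10]=C('y')+5=11+5=16
L[11]='x': occ=5, LF[11]=C('x')+5=1+5=6
L[12]='x': occ=6, LF[12]=C('x')+6=1+6=7
L[13]='x': occ=7, LF[13]=C('x')+7=1+7=8
L[14]='x': occ=8, LF[14]=C('x')+8=1+8=9
L[15]='y': occ=6, LF[15]=C('y')+6=11+6=17
L[16]='y': occ=7, LF[16]=C('y')+7=11+7=18
L[17]='y': occ=8, LF[17]=C('y')+8=11+8=19
L[18]='$': occ=0, LF[18]=C('$')+0=0+0=0
L[19]='y': occ=9, LF[19]=C('y')+9=11+9=20
L[20]='y': occ=10, LF[20]=C('y')+10=11+10=21
L[21]='y': occ=11, LF[21]=C('y')+11=11+11=22
L[22]='x': occ=9, LF[22]=C('x')+9=1+9=10

Answer: 11 12 13 1 2 3 14 4 15 5 16 6 7 8 9 17 18 19 0 20 21 22 10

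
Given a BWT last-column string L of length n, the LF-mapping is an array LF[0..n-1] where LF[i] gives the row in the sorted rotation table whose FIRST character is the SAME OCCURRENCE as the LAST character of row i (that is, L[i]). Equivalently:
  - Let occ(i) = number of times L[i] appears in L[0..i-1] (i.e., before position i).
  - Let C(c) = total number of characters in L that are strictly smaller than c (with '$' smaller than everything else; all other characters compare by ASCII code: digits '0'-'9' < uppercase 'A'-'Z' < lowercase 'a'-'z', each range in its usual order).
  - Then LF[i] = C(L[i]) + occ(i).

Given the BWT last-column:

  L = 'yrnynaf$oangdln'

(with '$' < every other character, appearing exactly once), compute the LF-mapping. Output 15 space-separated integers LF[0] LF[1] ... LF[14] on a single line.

Char counts: '$':1, 'a':2, 'd':1, 'f':1, 'g':1, 'l':1, 'n':4, 'o':1, 'r':1, 'y':2
C (first-col start): C('$')=0, C('a')=1, C('d')=3, C('f')=4, C('g')=5, C('l')=6, C('n')=7, C('o')=11, C('r')=12, C('y')=13
L[0]='y': occ=0, LF[0]=C('y')+0=13+0=13
L[1]='r': occ=0, LF[1]=C('r')+0=12+0=12
L[2]='n': occ=0, LF[2]=C('n')+0=7+0=7
L[3]='y': occ=1, LF[3]=C('y')+1=13+1=14
L[4]='n': occ=1, LF[4]=C('n')+1=7+1=8
L[5]='a': occ=0, LF[5]=C('a')+0=1+0=1
L[6]='f': occ=0, LF[6]=C('f')+0=4+0=4
L[7]='$': occ=0, LF[7]=C('$')+0=0+0=0
L[8]='o': occ=0, LF[8]=C('o')+0=11+0=11
L[9]='a': occ=1, LF[9]=C('a')+1=1+1=2
L[10]='n': occ=2, LF[10]=C('n')+2=7+2=9
L[11]='g': occ=0, LF[11]=C('g')+0=5+0=5
L[12]='d': occ=0, LF[12]=C('d')+0=3+0=3
L[13]='l': occ=0, LF[13]=C('l')+0=6+0=6
L[14]='n': occ=3, LF[14]=C('n')+3=7+3=10

Answer: 13 12 7 14 8 1 4 0 11 2 9 5 3 6 10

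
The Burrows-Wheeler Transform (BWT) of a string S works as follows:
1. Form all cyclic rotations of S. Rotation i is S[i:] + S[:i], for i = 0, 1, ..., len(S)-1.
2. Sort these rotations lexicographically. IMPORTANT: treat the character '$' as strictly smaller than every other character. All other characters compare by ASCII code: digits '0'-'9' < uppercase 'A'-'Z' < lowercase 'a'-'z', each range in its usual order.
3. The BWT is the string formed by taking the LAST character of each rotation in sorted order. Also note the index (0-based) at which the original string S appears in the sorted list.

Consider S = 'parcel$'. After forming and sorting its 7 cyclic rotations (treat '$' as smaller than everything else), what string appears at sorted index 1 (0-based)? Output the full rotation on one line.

Answer: arcel$p

Derivation:
All 7 rotations (rotation i = S[i:]+S[:i]):
  rot[0] = parcel$
  rot[1] = arcel$p
  rot[2] = rcel$pa
  rot[3] = cel$par
  rot[4] = el$parc
  rot[5] = l$parce
  rot[6] = $parcel
Sorted (with $ < everything):
  sorted[0] = $parcel
  sorted[1] = arcel$p
  sorted[2] = cel$par
  sorted[3] = el$parc
  sorted[4] = l$parce
  sorted[5] = parcel$
  sorted[6] = rcel$pa
sorted[1] = arcel$p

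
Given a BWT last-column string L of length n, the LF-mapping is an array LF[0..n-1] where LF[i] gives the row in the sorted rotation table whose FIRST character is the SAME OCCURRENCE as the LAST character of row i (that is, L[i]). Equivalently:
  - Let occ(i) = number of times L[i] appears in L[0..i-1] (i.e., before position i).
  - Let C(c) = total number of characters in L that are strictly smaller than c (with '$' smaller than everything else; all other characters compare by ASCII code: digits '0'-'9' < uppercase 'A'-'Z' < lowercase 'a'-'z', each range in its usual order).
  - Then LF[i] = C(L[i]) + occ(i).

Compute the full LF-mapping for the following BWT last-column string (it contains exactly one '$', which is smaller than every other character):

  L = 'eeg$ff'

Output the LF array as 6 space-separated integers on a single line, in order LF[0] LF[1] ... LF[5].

Answer: 1 2 5 0 3 4

Derivation:
Char counts: '$':1, 'e':2, 'f':2, 'g':1
C (first-col start): C('$')=0, C('e')=1, C('f')=3, C('g')=5
L[0]='e': occ=0, LF[0]=C('e')+0=1+0=1
L[1]='e': occ=1, LF[1]=C('e')+1=1+1=2
L[2]='g': occ=0, LF[2]=C('g')+0=5+0=5
L[3]='$': occ=0, LF[3]=C('$')+0=0+0=0
L[4]='f': occ=0, LF[4]=C('f')+0=3+0=3
L[5]='f': occ=1, LF[5]=C('f')+1=3+1=4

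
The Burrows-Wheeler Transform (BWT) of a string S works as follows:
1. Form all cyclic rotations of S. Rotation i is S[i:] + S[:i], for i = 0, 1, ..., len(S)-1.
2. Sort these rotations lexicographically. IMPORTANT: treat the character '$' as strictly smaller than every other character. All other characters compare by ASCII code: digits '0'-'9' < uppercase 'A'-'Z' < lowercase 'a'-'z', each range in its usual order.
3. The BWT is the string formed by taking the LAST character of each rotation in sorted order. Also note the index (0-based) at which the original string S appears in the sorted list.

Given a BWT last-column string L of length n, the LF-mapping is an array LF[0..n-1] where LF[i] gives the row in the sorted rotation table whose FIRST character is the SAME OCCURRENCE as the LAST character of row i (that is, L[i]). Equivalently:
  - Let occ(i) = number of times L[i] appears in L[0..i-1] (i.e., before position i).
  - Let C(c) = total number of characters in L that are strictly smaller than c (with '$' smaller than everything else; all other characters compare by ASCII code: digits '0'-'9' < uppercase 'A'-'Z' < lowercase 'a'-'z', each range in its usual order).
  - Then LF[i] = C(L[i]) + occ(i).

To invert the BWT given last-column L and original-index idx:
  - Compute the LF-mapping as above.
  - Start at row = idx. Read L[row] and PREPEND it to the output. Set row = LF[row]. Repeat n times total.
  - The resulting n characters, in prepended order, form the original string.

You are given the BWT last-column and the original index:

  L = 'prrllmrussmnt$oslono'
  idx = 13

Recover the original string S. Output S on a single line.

LF mapping: 11 12 13 1 2 4 14 19 15 16 5 6 18 0 8 17 3 9 7 10
Walk LF starting at row 13, prepending L[row]:
  step 1: row=13, L[13]='$', prepend. Next row=LF[13]=0
  step 2: row=0, L[0]='p', prepend. Next row=LF[0]=11
  step 3: row=11, L[11]='n', prepend. Next row=LF[11]=6
  step 4: row=6, L[6]='r', prepend. Next row=LF[6]=14
  step 5: row=14, L[14]='o', prepend. Next row=LF[14]=8
  step 6: row=8, L[8]='s', prepend. Next row=LF[8]=15
  step 7: row=15, L[15]='s', prepend. Next row=LF[15]=17
  step 8: row=17, L[17]='o', prepend. Next row=LF[17]=9
  step 9: row=9, L[9]='s', prepend. Next row=LF[9]=16
  step 10: row=16, L[16]='l', prepend. Next row=LF[16]=3
  step 11: row=3, L[3]='l', prepend. Next row=LF[3]=1
  step 12: row=1, L[1]='r', prepend. Next row=LF[1]=12
  step 13: row=12, L[12]='t', prepend. Next row=LF[12]=18
  step 14: row=18, L[18]='n', prepend. Next row=LF[18]=7
  step 15: row=7, L[7]='u', prepend. Next row=LF[7]=19
  step 16: row=19, L[19]='o', prepend. Next row=LF[19]=10
  step 17: row=10, L[10]='m', prepend. Next row=LF[10]=5
  step 18: row=5, L[5]='m', prepend. Next row=LF[5]=4
  step 19: row=4, L[4]='l', prepend. Next row=LF[4]=2
  step 20: row=2, L[2]='r', prepend. Next row=LF[2]=13
Reversed output: rlmmountrllsossornp$

Answer: rlmmountrllsossornp$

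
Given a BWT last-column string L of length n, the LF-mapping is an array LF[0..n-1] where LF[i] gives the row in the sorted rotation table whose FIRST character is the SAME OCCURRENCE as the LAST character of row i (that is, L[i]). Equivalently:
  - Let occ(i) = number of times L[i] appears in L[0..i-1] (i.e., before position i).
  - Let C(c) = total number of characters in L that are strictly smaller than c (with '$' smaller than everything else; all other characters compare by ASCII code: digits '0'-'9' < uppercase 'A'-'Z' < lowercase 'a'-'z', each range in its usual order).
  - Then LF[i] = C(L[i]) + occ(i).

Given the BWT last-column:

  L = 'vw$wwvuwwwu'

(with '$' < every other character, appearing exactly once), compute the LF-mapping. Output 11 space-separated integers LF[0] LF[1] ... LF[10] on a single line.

Answer: 3 5 0 6 7 4 1 8 9 10 2

Derivation:
Char counts: '$':1, 'u':2, 'v':2, 'w':6
C (first-col start): C('$')=0, C('u')=1, C('v')=3, C('w')=5
L[0]='v': occ=0, LF[0]=C('v')+0=3+0=3
L[1]='w': occ=0, LF[1]=C('w')+0=5+0=5
L[2]='$': occ=0, LF[2]=C('$')+0=0+0=0
L[3]='w': occ=1, LF[3]=C('w')+1=5+1=6
L[4]='w': occ=2, LF[4]=C('w')+2=5+2=7
L[5]='v': occ=1, LF[5]=C('v')+1=3+1=4
L[6]='u': occ=0, LF[6]=C('u')+0=1+0=1
L[7]='w': occ=3, LF[7]=C('w')+3=5+3=8
L[8]='w': occ=4, LF[8]=C('w')+4=5+4=9
L[9]='w': occ=5, LF[9]=C('w')+5=5+5=10
L[10]='u': occ=1, LF[10]=C('u')+1=1+1=2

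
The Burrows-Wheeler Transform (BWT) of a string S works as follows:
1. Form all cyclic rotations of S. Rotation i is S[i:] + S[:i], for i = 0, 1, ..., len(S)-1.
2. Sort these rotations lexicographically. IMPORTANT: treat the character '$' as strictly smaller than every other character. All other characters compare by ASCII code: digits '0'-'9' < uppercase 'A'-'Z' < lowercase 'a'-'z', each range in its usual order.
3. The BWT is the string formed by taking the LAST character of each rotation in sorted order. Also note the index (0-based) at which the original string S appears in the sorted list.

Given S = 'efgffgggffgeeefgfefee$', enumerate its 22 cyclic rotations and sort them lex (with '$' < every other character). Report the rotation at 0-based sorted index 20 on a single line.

Answer: ggffgeeefgfefee$efgffg

Derivation:
All 22 rotations (rotation i = S[i:]+S[:i]):
  rot[0] = efgffgggffgeeefgfefee$
  rot[1] = fgffgggffgeeefgfefee$e
  rot[2] = gffgggffgeeefgfefee$ef
  rot[3] = ffgggffgeeefgfefee$efg
  rot[4] = fgggffgeeefgfefee$efgf
  rot[5] = gggffgeeefgfefee$efgff
  rot[6] = ggffgeeefgfefee$efgffg
  rot[7] = gffgeeefgfefee$efgffgg
  rot[8] = ffgeeefgfefee$efgffggg
  rot[9] = fgeeefgfefee$efgffgggf
  rot[10] = geeefgfefee$efgffgggff
  rot[11] = eeefgfefee$efgffgggffg
  rot[12] = eefgfefee$efgffgggffge
  rot[13] = efgfefee$efgffgggffgee
  rot[14] = fgfefee$efgffgggffgeee
  rot[15] = gfefee$efgffgggffgeeef
  rot[16] = fefee$efgffgggffgeeefg
  rot[17] = efee$efgffgggffgeeefgf
  rot[18] = fee$efgffgggffgeeefgfe
  rot[19] = ee$efgffgggffgeeefgfef
  rot[20] = e$efgffgggffgeeefgfefe
  rot[21] = $efgffgggffgeeefgfefee
Sorted (with $ < everything):
  sorted[0] = $efgffgggffgeeefgfefee
  sorted[1] = e$efgffgggffgeeefgfefe
  sorted[2] = ee$efgffgggffgeeefgfef
  sorted[3] = eeefgfefee$efgffgggffg
  sorted[4] = eefgfefee$efgffgggffge
  sorted[5] = efee$efgffgggffgeeefgf
  sorted[6] = efgfefee$efgffgggffgee
  sorted[7] = efgffgggffgeeefgfefee$
  sorted[8] = fee$efgffgggffgeeefgfe
  sorted[9] = fefee$efgffgggffgeeefg
  sorted[10] = ffgeeefgfefee$efgffggg
  sorted[11] = ffgggffgeeefgfefee$efg
  sorted[12] = fgeeefgfefee$efgffgggf
  sorted[13] = fgfefee$efgffgggffgeee
  sorted[14] = fgffgggffgeeefgfefee$e
  sorted[15] = fgggffgeeefgfefee$efgf
  sorted[16] = geeefgfefee$efgffgggff
  sorted[17] = gfefee$efgffgggffgeeef
  sorted[18] = gffgeeefgfefee$efgffgg
  sorted[19] = gffgggffgeeefgfefee$ef
  sorted[20] = ggffgeeefgfefee$efgffg
  sorted[21] = gggffgeeefgfefee$efgff
sorted[20] = ggffgeeefgfefee$efgffg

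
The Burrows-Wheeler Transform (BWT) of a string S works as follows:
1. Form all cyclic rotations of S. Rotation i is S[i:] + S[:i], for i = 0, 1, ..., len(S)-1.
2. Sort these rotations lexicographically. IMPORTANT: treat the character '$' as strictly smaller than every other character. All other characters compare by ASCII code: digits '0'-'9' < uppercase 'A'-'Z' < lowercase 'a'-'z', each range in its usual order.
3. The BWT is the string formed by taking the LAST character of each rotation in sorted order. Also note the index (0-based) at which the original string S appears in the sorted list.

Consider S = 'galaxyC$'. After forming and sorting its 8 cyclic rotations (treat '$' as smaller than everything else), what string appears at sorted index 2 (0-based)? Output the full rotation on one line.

Answer: alaxyC$g

Derivation:
All 8 rotations (rotation i = S[i:]+S[:i]):
  rot[0] = galaxyC$
  rot[1] = alaxyC$g
  rot[2] = laxyC$ga
  rot[3] = axyC$gal
  rot[4] = xyC$gala
  rot[5] = yC$galax
  rot[6] = C$galaxy
  rot[7] = $galaxyC
Sorted (with $ < everything):
  sorted[0] = $galaxyC
  sorted[1] = C$galaxy
  sorted[2] = alaxyC$g
  sorted[3] = axyC$gal
  sorted[4] = galaxyC$
  sorted[5] = laxyC$ga
  sorted[6] = xyC$gala
  sorted[7] = yC$galax
sorted[2] = alaxyC$g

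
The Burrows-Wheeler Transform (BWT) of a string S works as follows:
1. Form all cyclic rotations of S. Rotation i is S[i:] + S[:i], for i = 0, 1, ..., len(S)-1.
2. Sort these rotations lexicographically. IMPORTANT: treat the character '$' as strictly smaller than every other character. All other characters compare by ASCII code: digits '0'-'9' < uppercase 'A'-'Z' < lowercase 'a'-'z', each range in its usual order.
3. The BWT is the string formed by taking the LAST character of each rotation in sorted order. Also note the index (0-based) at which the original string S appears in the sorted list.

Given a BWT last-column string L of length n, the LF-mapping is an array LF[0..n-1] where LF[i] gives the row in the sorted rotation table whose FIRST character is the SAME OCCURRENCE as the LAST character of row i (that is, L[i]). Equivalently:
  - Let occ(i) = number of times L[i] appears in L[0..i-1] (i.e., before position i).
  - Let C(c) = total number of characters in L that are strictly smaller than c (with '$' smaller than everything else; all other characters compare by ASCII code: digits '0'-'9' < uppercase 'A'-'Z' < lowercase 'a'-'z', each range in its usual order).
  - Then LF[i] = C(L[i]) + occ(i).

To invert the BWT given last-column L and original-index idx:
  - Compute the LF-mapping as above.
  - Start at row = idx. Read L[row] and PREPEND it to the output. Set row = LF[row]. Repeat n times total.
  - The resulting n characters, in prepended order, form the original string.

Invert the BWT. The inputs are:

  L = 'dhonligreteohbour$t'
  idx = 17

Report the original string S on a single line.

Answer: turtleneighborhood$

Derivation:
LF mapping: 2 6 11 10 9 8 5 14 3 16 4 12 7 1 13 18 15 0 17
Walk LF starting at row 17, prepending L[row]:
  step 1: row=17, L[17]='$', prepend. Next row=LF[17]=0
  step 2: row=0, L[0]='d', prepend. Next row=LF[0]=2
  step 3: row=2, L[2]='o', prepend. Next row=LF[2]=11
  step 4: row=11, L[11]='o', prepend. Next row=LF[11]=12
  step 5: row=12, L[12]='h', prepend. Next row=LF[12]=7
  step 6: row=7, L[7]='r', prepend. Next row=LF[7]=14
  step 7: row=14, L[14]='o', prepend. Next row=LF[14]=13
  step 8: row=13, L[13]='b', prepend. Next row=LF[13]=1
  step 9: row=1, L[1]='h', prepend. Next row=LF[1]=6
  step 10: row=6, L[6]='g', prepend. Next row=LF[6]=5
  step 11: row=5, L[5]='i', prepend. Next row=LF[5]=8
  step 12: row=8, L[8]='e', prepend. Next row=LF[8]=3
  step 13: row=3, L[3]='n', prepend. Next row=LF[3]=10
  step 14: row=10, L[10]='e', prepend. Next row=LF[10]=4
  step 15: row=4, L[4]='l', prepend. Next row=LF[4]=9
  step 16: row=9, L[9]='t', prepend. Next row=LF[9]=16
  step 17: row=16, L[16]='r', prepend. Next row=LF[16]=15
  step 18: row=15, L[15]='u', prepend. Next row=LF[15]=18
  step 19: row=18, L[18]='t', prepend. Next row=LF[18]=17
Reversed output: turtleneighborhood$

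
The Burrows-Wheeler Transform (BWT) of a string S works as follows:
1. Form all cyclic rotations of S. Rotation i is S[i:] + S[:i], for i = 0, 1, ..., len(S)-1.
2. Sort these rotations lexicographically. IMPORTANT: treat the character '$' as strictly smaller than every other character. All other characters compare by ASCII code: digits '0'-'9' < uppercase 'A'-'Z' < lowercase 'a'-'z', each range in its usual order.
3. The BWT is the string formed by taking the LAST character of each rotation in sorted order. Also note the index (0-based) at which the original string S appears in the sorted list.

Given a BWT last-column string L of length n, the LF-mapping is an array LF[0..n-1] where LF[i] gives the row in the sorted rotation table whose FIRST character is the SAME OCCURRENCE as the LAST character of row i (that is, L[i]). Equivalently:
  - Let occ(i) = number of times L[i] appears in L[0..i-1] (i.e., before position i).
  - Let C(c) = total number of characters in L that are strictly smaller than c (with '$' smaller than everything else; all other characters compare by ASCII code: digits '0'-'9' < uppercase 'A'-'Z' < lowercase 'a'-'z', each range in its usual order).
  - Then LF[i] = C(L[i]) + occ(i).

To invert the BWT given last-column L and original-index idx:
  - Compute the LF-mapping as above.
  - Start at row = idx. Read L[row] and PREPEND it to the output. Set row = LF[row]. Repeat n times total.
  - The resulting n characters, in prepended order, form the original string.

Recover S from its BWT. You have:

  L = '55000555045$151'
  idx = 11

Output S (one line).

LF mapping: 8 9 1 2 3 10 11 12 4 7 13 0 5 14 6
Walk LF starting at row 11, prepending L[row]:
  step 1: row=11, L[11]='$', prepend. Next row=LF[11]=0
  step 2: row=0, L[0]='5', prepend. Next row=LF[0]=8
  step 3: row=8, L[8]='0', prepend. Next row=LF[8]=4
  step 4: row=4, L[4]='0', prepend. Next row=LF[4]=3
  step 5: row=3, L[3]='0', prepend. Next row=LF[3]=2
  step 6: row=2, L[2]='0', prepend. Next row=LF[2]=1
  step 7: row=1, L[1]='5', prepend. Next row=LF[1]=9
  step 8: row=9, L[9]='4', prepend. Next row=LF[9]=7
  step 9: row=7, L[7]='5', prepend. Next row=LF[7]=12
  step 10: row=12, L[12]='1', prepend. Next row=LF[12]=5
  step 11: row=5, L[5]='5', prepend. Next row=LF[5]=10
  step 12: row=10, L[10]='5', prepend. Next row=LF[10]=13
  step 13: row=13, L[13]='5', prepend. Next row=LF[13]=14
  step 14: row=14, L[14]='1', prepend. Next row=LF[14]=6
  step 15: row=6, L[6]='5', prepend. Next row=LF[6]=11
Reversed output: 51555154500005$

Answer: 51555154500005$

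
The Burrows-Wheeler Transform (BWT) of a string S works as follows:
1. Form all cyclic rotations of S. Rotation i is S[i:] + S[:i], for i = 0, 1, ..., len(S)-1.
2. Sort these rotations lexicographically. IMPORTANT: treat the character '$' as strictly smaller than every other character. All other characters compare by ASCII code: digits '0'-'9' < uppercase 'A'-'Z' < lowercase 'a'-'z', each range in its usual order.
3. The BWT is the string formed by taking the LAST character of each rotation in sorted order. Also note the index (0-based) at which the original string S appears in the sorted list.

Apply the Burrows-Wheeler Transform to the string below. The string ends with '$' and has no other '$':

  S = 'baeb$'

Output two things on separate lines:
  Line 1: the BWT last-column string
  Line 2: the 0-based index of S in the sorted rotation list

Answer: bbe$a
3

Derivation:
All 5 rotations (rotation i = S[i:]+S[:i]):
  rot[0] = baeb$
  rot[1] = aeb$b
  rot[2] = eb$ba
  rot[3] = b$bae
  rot[4] = $baeb
Sorted (with $ < everything):
  sorted[0] = $baeb  (last char: 'b')
  sorted[1] = aeb$b  (last char: 'b')
  sorted[2] = b$bae  (last char: 'e')
  sorted[3] = baeb$  (last char: '$')
  sorted[4] = eb$ba  (last char: 'a')
Last column: bbe$a
Original string S is at sorted index 3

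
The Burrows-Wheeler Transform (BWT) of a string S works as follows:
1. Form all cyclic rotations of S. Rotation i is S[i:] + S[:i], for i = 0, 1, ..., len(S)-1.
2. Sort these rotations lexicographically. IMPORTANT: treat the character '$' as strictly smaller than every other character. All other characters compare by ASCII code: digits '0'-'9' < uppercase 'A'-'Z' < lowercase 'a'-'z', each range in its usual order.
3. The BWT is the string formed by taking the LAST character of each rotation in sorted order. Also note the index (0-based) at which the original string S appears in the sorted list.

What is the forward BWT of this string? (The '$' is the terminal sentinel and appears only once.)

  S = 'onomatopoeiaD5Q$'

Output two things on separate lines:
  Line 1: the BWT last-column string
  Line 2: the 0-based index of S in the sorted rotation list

All 16 rotations (rotation i = S[i:]+S[:i]):
  rot[0] = onomatopoeiaD5Q$
  rot[1] = nomatopoeiaD5Q$o
  rot[2] = omatopoeiaD5Q$on
  rot[3] = matopoeiaD5Q$ono
  rot[4] = atopoeiaD5Q$onom
  rot[5] = topoeiaD5Q$onoma
  rot[6] = opoeiaD5Q$onomat
  rot[7] = poeiaD5Q$onomato
  rot[8] = oeiaD5Q$onomatop
  rot[9] = eiaD5Q$onomatopo
  rot[10] = iaD5Q$onomatopoe
  rot[11] = aD5Q$onomatopoei
  rot[12] = D5Q$onomatopoeia
  rot[13] = 5Q$onomatopoeiaD
  rot[14] = Q$onomatopoeiaD5
  rot[15] = $onomatopoeiaD5Q
Sorted (with $ < everything):
  sorted[0] = $onomatopoeiaD5Q  (last char: 'Q')
  sorted[1] = 5Q$onomatopoeiaD  (last char: 'D')
  sorted[2] = D5Q$onomatopoeia  (last char: 'a')
  sorted[3] = Q$onomatopoeiaD5  (last char: '5')
  sorted[4] = aD5Q$onomatopoei  (last char: 'i')
  sorted[5] = atopoeiaD5Q$onom  (last char: 'm')
  sorted[6] = eiaD5Q$onomatopo  (last char: 'o')
  sorted[7] = iaD5Q$onomatopoe  (last char: 'e')
  sorted[8] = matopoeiaD5Q$ono  (last char: 'o')
  sorted[9] = nomatopoeiaD5Q$o  (last char: 'o')
  sorted[10] = oeiaD5Q$onomatop  (last char: 'p')
  sorted[11] = omatopoeiaD5Q$on  (last char: 'n')
  sorted[12] = onomatopoeiaD5Q$  (last char: '$')
  sorted[13] = opoeiaD5Q$onomat  (last char: 't')
  sorted[14] = poeiaD5Q$onomato  (last char: 'o')
  sorted[15] = topoeiaD5Q$onoma  (last char: 'a')
Last column: QDa5imoeoopn$toa
Original string S is at sorted index 12

Answer: QDa5imoeoopn$toa
12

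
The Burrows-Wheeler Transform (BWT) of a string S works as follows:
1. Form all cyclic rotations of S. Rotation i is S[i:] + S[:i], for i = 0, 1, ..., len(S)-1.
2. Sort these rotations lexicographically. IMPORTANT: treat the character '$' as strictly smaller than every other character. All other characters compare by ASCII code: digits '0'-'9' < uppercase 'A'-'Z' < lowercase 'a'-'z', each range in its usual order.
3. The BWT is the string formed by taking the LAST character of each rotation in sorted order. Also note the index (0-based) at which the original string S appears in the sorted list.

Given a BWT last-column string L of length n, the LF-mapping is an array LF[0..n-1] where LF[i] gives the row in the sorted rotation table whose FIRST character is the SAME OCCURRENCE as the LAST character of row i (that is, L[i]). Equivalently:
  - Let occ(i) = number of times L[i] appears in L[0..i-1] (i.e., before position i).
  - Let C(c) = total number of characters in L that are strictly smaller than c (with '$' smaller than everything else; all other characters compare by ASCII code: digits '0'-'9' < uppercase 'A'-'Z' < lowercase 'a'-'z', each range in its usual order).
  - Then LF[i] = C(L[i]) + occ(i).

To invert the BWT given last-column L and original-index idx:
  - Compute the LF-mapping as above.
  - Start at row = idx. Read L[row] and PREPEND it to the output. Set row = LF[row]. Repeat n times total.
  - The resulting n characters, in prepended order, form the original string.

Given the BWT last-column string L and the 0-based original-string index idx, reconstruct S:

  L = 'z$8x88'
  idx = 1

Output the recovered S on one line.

LF mapping: 5 0 1 4 2 3
Walk LF starting at row 1, prepending L[row]:
  step 1: row=1, L[1]='$', prepend. Next row=LF[1]=0
  step 2: row=0, L[0]='z', prepend. Next row=LF[0]=5
  step 3: row=5, L[5]='8', prepend. Next row=LF[5]=3
  step 4: row=3, L[3]='x', prepend. Next row=LF[3]=4
  step 5: row=4, L[4]='8', prepend. Next row=LF[4]=2
  step 6: row=2, L[2]='8', prepend. Next row=LF[2]=1
Reversed output: 88x8z$

Answer: 88x8z$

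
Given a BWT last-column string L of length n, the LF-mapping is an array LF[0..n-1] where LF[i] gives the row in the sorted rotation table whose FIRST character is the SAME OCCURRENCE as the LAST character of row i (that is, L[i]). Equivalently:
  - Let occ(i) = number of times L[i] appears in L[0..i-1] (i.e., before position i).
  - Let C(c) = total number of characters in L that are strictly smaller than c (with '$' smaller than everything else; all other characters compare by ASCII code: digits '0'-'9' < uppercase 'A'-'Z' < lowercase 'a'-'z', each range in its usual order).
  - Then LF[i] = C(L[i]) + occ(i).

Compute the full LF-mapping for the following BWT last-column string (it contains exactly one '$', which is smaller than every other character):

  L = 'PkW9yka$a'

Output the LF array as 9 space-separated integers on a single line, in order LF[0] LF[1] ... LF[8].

Answer: 2 6 3 1 8 7 4 0 5

Derivation:
Char counts: '$':1, '9':1, 'P':1, 'W':1, 'a':2, 'k':2, 'y':1
C (first-col start): C('$')=0, C('9')=1, C('P')=2, C('W')=3, C('a')=4, C('k')=6, C('y')=8
L[0]='P': occ=0, LF[0]=C('P')+0=2+0=2
L[1]='k': occ=0, LF[1]=C('k')+0=6+0=6
L[2]='W': occ=0, LF[2]=C('W')+0=3+0=3
L[3]='9': occ=0, LF[3]=C('9')+0=1+0=1
L[4]='y': occ=0, LF[4]=C('y')+0=8+0=8
L[5]='k': occ=1, LF[5]=C('k')+1=6+1=7
L[6]='a': occ=0, LF[6]=C('a')+0=4+0=4
L[7]='$': occ=0, LF[7]=C('$')+0=0+0=0
L[8]='a': occ=1, LF[8]=C('a')+1=4+1=5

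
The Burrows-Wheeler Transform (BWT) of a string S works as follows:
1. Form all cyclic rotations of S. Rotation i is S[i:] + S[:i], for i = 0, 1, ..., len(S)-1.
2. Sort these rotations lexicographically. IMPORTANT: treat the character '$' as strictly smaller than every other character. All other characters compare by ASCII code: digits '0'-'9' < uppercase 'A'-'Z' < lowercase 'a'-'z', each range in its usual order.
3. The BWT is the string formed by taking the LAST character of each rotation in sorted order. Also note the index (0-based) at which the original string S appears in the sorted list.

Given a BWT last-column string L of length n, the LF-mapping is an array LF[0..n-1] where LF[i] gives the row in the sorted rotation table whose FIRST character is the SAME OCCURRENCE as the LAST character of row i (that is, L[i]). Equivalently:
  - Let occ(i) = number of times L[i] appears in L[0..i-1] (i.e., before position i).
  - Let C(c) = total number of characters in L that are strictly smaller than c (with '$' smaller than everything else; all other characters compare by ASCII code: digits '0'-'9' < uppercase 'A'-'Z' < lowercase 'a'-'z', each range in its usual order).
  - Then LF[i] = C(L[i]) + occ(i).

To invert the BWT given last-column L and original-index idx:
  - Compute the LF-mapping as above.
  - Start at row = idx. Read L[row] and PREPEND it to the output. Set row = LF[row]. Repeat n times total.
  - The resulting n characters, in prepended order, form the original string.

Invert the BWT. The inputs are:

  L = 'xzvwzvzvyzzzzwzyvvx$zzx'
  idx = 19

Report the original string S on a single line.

LF mapping: 8 13 1 6 14 2 15 3 11 16 17 18 19 7 20 12 4 5 9 0 21 22 10
Walk LF starting at row 19, prepending L[row]:
  step 1: row=19, L[19]='$', prepend. Next row=LF[19]=0
  step 2: row=0, L[0]='x', prepend. Next row=LF[0]=8
  step 3: row=8, L[8]='y', prepend. Next row=LF[8]=11
  step 4: row=11, L[11]='z', prepend. Next row=LF[11]=18
  step 5: row=18, L[18]='x', prepend. Next row=LF[18]=9
  step 6: row=9, L[9]='z', prepend. Next row=LF[9]=16
  step 7: row=16, L[16]='v', prepend. Next row=LF[16]=4
  step 8: row=4, L[4]='z', prepend. Next row=LF[4]=14
  step 9: row=14, L[14]='z', prepend. Next row=LF[14]=20
  step 10: row=20, L[20]='z', prepend. Next row=LF[20]=21
  step 11: row=21, L[21]='z', prepend. Next row=LF[21]=22
  step 12: row=22, L[22]='x', prepend. Next row=LF[22]=10
  step 13: row=10, L[10]='z', prepend. Next row=LF[10]=17
  step 14: row=17, L[17]='v', prepend. Next row=LF[17]=5
  step 15: row=5, L[5]='v', prepend. Next row=LF[5]=2
  step 16: row=2, L[2]='v', prepend. Next row=LF[2]=1
  step 17: row=1, L[1]='z', prepend. Next row=LF[1]=13
  step 18: row=13, L[13]='w', prepend. Next row=LF[13]=7
  step 19: row=7, L[7]='v', prepend. Next row=LF[7]=3
  step 20: row=3, L[3]='w', prepend. Next row=LF[3]=6
  step 21: row=6, L[6]='z', prepend. Next row=LF[6]=15
  step 22: row=15, L[15]='y', prepend. Next row=LF[15]=12
  step 23: row=12, L[12]='z', prepend. Next row=LF[12]=19
Reversed output: zyzwvwzvvvzxzzzzvzxzyx$

Answer: zyzwvwzvvvzxzzzzvzxzyx$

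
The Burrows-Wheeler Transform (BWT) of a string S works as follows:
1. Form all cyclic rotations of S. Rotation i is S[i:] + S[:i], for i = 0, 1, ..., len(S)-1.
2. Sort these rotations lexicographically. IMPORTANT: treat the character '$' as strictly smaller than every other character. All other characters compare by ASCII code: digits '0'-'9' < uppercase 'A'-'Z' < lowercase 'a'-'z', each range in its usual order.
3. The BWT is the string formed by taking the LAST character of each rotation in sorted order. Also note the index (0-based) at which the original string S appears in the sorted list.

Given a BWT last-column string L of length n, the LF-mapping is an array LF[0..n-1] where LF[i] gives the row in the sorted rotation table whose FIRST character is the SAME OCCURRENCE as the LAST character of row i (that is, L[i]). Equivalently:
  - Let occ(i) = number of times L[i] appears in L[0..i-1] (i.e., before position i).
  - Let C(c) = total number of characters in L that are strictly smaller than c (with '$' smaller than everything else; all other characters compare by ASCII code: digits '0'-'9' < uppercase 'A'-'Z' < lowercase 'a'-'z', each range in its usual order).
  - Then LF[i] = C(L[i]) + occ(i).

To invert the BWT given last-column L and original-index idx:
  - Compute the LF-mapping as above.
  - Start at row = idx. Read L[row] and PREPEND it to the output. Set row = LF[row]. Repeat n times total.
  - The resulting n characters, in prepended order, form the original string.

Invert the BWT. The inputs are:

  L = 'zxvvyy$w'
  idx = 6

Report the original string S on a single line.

Answer: yyxvvwz$

Derivation:
LF mapping: 7 4 1 2 5 6 0 3
Walk LF starting at row 6, prepending L[row]:
  step 1: row=6, L[6]='$', prepend. Next row=LF[6]=0
  step 2: row=0, L[0]='z', prepend. Next row=LF[0]=7
  step 3: row=7, L[7]='w', prepend. Next row=LF[7]=3
  step 4: row=3, L[3]='v', prepend. Next row=LF[3]=2
  step 5: row=2, L[2]='v', prepend. Next row=LF[2]=1
  step 6: row=1, L[1]='x', prepend. Next row=LF[1]=4
  step 7: row=4, L[4]='y', prepend. Next row=LF[4]=5
  step 8: row=5, L[5]='y', prepend. Next row=LF[5]=6
Reversed output: yyxvvwz$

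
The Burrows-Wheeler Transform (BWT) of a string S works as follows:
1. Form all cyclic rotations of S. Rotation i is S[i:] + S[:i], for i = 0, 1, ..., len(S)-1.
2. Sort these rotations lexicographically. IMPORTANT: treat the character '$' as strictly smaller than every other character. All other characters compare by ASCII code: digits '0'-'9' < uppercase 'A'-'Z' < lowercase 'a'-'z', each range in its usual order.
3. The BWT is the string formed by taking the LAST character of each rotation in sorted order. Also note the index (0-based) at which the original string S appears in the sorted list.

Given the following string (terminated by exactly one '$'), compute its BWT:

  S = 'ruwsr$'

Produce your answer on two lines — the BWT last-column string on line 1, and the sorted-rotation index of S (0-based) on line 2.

Answer: rs$wru
2

Derivation:
All 6 rotations (rotation i = S[i:]+S[:i]):
  rot[0] = ruwsr$
  rot[1] = uwsr$r
  rot[2] = wsr$ru
  rot[3] = sr$ruw
  rot[4] = r$ruws
  rot[5] = $ruwsr
Sorted (with $ < everything):
  sorted[0] = $ruwsr  (last char: 'r')
  sorted[1] = r$ruws  (last char: 's')
  sorted[2] = ruwsr$  (last char: '$')
  sorted[3] = sr$ruw  (last char: 'w')
  sorted[4] = uwsr$r  (last char: 'r')
  sorted[5] = wsr$ru  (last char: 'u')
Last column: rs$wru
Original string S is at sorted index 2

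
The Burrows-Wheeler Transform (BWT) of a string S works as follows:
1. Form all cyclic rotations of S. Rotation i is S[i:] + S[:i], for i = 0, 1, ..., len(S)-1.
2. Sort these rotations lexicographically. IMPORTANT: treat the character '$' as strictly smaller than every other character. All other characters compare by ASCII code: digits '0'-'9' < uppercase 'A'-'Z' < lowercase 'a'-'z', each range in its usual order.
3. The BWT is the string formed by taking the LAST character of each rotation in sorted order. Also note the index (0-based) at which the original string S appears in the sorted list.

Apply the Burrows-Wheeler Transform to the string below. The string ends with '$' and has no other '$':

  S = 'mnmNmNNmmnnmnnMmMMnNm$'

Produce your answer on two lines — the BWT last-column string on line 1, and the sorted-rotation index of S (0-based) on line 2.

Answer: mmnMmnmNNMNnN$nmnMmnmm
13

Derivation:
All 22 rotations (rotation i = S[i:]+S[:i]):
  rot[0] = mnmNmNNmmnnmnnMmMMnNm$
  rot[1] = nmNmNNmmnnmnnMmMMnNm$m
  rot[2] = mNmNNmmnnmnnMmMMnNm$mn
  rot[3] = NmNNmmnnmnnMmMMnNm$mnm
  rot[4] = mNNmmnnmnnMmMMnNm$mnmN
  rot[5] = NNmmnnmnnMmMMnNm$mnmNm
  rot[6] = NmmnnmnnMmMMnNm$mnmNmN
  rot[7] = mmnnmnnMmMMnNm$mnmNmNN
  rot[8] = mnnmnnMmMMnNm$mnmNmNNm
  rot[9] = nnmnnMmMMnNm$mnmNmNNmm
  rot[10] = nmnnMmMMnNm$mnmNmNNmmn
  rot[11] = mnnMmMMnNm$mnmNmNNmmnn
  rot[12] = nnMmMMnNm$mnmNmNNmmnnm
  rot[13] = nMmMMnNm$mnmNmNNmmnnmn
  rot[14] = MmMMnNm$mnmNmNNmmnnmnn
  rot[15] = mMMnNm$mnmNmNNmmnnmnnM
  rot[16] = MMnNm$mnmNmNNmmnnmnnMm
  rot[17] = MnNm$mnmNmNNmmnnmnnMmM
  rot[18] = nNm$mnmNmNNmmnnmnnMmMM
  rot[19] = Nm$mnmNmNNmmnnmnnMmMMn
  rot[20] = m$mnmNmNNmmnnmnnMmMMnN
  rot[21] = $mnmNmNNmmnnmnnMmMMnNm
Sorted (with $ < everything):
  sorted[0] = $mnmNmNNmmnnmnnMmMMnNm  (last char: 'm')
  sorted[1] = MMnNm$mnmNmNNmmnnmnnMm  (last char: 'm')
  sorted[2] = MmMMnNm$mnmNmNNmmnnmnn  (last char: 'n')
  sorted[3] = MnNm$mnmNmNNmmnnmnnMmM  (last char: 'M')
  sorted[4] = NNmmnnmnnMmMMnNm$mnmNm  (last char: 'm')
  sorted[5] = Nm$mnmNmNNmmnnmnnMmMMn  (last char: 'n')
  sorted[6] = NmNNmmnnmnnMmMMnNm$mnm  (last char: 'm')
  sorted[7] = NmmnnmnnMmMMnNm$mnmNmN  (last char: 'N')
  sorted[8] = m$mnmNmNNmmnnmnnMmMMnN  (last char: 'N')
  sorted[9] = mMMnNm$mnmNmNNmmnnmnnM  (last char: 'M')
  sorted[10] = mNNmmnnmnnMmMMnNm$mnmN  (last char: 'N')
  sorted[11] = mNmNNmmnnmnnMmMMnNm$mn  (last char: 'n')
  sorted[12] = mmnnmnnMmMMnNm$mnmNmNN  (last char: 'N')
  sorted[13] = mnmNmNNmmnnmnnMmMMnNm$  (last char: '$')
  sorted[14] = mnnMmMMnNm$mnmNmNNmmnn  (last char: 'n')
  sorted[15] = mnnmnnMmMMnNm$mnmNmNNm  (last char: 'm')
  sorted[16] = nMmMMnNm$mnmNmNNmmnnmn  (last char: 'n')
  sorted[17] = nNm$mnmNmNNmmnnmnnMmMM  (last char: 'M')
  sorted[18] = nmNmNNmmnnmnnMmMMnNm$m  (last char: 'm')
  sorted[19] = nmnnMmMMnNm$mnmNmNNmmn  (last char: 'n')
  sorted[20] = nnMmMMnNm$mnmNmNNmmnnm  (last char: 'm')
  sorted[21] = nnmnnMmMMnNm$mnmNmNNmm  (last char: 'm')
Last column: mmnMmnmNNMNnN$nmnMmnmm
Original string S is at sorted index 13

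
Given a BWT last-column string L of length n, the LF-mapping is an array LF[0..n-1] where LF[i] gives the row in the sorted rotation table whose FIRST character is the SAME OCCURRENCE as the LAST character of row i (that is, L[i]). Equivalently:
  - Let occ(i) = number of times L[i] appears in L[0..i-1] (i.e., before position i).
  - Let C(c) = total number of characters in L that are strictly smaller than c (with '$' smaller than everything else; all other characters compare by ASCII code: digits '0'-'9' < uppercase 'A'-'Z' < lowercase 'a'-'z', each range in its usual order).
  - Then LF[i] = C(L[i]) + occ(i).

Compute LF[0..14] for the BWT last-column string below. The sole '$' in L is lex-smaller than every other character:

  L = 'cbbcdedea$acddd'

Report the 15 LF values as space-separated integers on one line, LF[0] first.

Answer: 5 3 4 6 8 13 9 14 1 0 2 7 10 11 12

Derivation:
Char counts: '$':1, 'a':2, 'b':2, 'c':3, 'd':5, 'e':2
C (first-col start): C('$')=0, C('a')=1, C('b')=3, C('c')=5, C('d')=8, C('e')=13
L[0]='c': occ=0, LF[0]=C('c')+0=5+0=5
L[1]='b': occ=0, LF[1]=C('b')+0=3+0=3
L[2]='b': occ=1, LF[2]=C('b')+1=3+1=4
L[3]='c': occ=1, LF[3]=C('c')+1=5+1=6
L[4]='d': occ=0, LF[4]=C('d')+0=8+0=8
L[5]='e': occ=0, LF[5]=C('e')+0=13+0=13
L[6]='d': occ=1, LF[6]=C('d')+1=8+1=9
L[7]='e': occ=1, LF[7]=C('e')+1=13+1=14
L[8]='a': occ=0, LF[8]=C('a')+0=1+0=1
L[9]='$': occ=0, LF[9]=C('$')+0=0+0=0
L[10]='a': occ=1, LF[10]=C('a')+1=1+1=2
L[11]='c': occ=2, LF[11]=C('c')+2=5+2=7
L[12]='d': occ=2, LF[12]=C('d')+2=8+2=10
L[13]='d': occ=3, LF[13]=C('d')+3=8+3=11
L[14]='d': occ=4, LF[14]=C('d')+4=8+4=12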